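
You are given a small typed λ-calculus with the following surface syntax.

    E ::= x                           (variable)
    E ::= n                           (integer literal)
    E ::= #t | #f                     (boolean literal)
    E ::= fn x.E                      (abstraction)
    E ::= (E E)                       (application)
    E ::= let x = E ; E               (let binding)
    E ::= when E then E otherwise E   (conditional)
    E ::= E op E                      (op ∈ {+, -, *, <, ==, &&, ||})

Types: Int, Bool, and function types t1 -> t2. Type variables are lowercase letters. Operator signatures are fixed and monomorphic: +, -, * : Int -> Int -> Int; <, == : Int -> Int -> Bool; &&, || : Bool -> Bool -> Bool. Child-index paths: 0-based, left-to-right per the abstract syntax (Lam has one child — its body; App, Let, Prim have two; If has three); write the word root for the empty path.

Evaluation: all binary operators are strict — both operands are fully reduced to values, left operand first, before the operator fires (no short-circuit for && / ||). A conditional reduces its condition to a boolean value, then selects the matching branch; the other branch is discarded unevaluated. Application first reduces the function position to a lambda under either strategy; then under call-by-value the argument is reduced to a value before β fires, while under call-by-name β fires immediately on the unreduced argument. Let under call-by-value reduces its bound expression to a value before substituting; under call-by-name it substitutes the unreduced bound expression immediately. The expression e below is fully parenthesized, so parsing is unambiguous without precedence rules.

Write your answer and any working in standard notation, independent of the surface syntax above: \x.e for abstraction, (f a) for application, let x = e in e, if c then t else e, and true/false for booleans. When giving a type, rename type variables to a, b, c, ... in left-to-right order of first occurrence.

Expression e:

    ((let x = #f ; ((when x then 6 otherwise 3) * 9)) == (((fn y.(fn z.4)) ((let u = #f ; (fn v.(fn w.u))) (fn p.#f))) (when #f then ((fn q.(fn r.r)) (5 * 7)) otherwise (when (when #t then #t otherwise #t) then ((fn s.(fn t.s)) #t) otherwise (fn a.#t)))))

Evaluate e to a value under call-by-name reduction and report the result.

Derivation:
step 0: ((let x = false in ((if x then 6 else 3) * 9)) == (((\y.(\z.4)) ((let u = false in (\v.(\w.u))) (\p.false))) (if false then ((\q.(\r.r)) (5 * 7)) else (if (if true then true else true) then ((\s.(\t.s)) true) else (\a.true)))))
step 1: [let@0] (((if false then 6 else 3) * 9) == (((\y.(\z.4)) ((let u = false in (\v.(\w.u))) (\p.false))) (if false then ((\q.(\r.r)) (5 * 7)) else (if (if true then true else true) then ((\s.(\t.s)) true) else (\a.true)))))
step 2: [if@0.0] ((3 * 9) == (((\y.(\z.4)) ((let u = false in (\v.(\w.u))) (\p.false))) (if false then ((\q.(\r.r)) (5 * 7)) else (if (if true then true else true) then ((\s.(\t.s)) true) else (\a.true)))))
step 3: [delta@0] (27 == (((\y.(\z.4)) ((let u = false in (\v.(\w.u))) (\p.false))) (if false then ((\q.(\r.r)) (5 * 7)) else (if (if true then true else true) then ((\s.(\t.s)) true) else (\a.true)))))
step 4: [beta@1.0] (27 == ((\z.4) (if false then ((\q.(\r.r)) (5 * 7)) else (if (if true then true else true) then ((\s.(\t.s)) true) else (\a.true)))))
step 5: [beta@1] (27 == 4)
step 6: [delta@root] false

Answer: false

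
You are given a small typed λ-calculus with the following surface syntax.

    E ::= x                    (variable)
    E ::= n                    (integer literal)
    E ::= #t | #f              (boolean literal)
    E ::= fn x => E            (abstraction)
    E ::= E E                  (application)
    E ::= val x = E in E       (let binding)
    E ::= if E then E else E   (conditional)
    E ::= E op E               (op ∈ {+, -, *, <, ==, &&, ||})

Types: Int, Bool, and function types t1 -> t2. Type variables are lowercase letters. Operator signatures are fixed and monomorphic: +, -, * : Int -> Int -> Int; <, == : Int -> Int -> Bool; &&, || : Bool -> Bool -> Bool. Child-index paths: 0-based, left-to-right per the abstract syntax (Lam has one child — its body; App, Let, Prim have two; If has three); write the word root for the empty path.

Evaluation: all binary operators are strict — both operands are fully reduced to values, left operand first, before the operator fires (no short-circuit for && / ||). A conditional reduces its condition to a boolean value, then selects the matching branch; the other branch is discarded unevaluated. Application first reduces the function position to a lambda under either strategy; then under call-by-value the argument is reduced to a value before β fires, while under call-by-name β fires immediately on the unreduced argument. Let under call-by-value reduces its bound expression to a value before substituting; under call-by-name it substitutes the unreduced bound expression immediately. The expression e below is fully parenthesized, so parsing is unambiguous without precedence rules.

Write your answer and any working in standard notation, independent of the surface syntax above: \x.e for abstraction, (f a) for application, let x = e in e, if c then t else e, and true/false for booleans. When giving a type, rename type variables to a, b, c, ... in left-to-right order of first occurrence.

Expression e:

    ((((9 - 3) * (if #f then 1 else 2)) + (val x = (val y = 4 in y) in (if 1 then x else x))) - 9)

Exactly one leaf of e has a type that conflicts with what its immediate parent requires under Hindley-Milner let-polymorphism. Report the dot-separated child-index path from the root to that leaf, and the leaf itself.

Answer: 0.1.1.0 : 1

Derivation:
  unify Int ~ Int
  unify Int ~ Int
  unify Int ~ Int
  unify Bool ~ Bool
  unify Int ~ Int
  unify Int ~ Int
  unify Int ~ Int
let y : Int
y : Int
let x : Int
  unify Int ~ Bool
  FAIL: mismatch Int ~ Bool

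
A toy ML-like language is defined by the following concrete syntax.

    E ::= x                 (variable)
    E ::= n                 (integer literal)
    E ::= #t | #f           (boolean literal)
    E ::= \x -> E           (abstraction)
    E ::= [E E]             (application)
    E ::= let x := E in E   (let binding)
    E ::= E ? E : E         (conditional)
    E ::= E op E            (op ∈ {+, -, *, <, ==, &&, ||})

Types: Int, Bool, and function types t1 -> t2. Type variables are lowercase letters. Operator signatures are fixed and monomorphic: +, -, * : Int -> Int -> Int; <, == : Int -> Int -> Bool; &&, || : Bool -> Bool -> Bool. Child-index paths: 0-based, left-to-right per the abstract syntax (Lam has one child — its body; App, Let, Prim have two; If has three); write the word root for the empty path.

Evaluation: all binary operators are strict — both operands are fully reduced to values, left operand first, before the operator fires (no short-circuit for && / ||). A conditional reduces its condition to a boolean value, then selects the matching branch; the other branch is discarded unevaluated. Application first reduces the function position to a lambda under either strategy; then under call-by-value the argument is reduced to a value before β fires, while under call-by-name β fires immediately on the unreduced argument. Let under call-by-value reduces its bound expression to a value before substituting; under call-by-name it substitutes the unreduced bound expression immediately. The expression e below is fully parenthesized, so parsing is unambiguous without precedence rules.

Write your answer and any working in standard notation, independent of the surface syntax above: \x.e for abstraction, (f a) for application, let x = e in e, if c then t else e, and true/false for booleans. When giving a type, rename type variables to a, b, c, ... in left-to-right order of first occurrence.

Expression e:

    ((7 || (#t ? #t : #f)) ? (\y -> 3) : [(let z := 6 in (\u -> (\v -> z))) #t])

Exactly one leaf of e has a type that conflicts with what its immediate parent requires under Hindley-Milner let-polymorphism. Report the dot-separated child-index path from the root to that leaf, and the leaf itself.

Answer: 0.0 : 7

Working:
  unify Int ~ Bool
  FAIL: mismatch Int ~ Bool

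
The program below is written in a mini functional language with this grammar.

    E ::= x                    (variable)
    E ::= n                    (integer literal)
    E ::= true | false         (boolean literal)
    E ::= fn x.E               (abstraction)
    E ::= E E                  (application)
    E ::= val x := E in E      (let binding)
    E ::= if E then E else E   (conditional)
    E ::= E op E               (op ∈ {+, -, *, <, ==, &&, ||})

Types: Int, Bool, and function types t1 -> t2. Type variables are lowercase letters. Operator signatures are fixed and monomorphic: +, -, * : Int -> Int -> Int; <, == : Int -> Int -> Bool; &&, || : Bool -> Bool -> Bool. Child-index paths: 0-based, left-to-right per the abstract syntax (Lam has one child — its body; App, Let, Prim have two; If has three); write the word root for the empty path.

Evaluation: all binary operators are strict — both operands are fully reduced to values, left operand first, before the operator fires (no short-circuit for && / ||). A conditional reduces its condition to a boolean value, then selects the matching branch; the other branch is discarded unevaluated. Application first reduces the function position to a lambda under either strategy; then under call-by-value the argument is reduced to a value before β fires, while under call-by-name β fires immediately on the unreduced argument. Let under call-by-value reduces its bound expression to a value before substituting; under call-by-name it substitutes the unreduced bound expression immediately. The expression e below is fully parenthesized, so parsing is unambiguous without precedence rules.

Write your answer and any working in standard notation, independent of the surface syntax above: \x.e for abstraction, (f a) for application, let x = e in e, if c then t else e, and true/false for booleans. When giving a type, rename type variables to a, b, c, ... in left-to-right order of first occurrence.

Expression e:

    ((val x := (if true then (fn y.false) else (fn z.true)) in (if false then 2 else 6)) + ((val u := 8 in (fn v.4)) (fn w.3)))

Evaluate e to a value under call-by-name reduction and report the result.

Answer: 10

Derivation:
step 0: ((let x = (if true then (\y.false) else (\z.true)) in (if false then 2 else 6)) + ((let u = 8 in (\v.4)) (\w.3)))
step 1: [let@0] ((if false then 2 else 6) + ((let u = 8 in (\v.4)) (\w.3)))
step 2: [if@0] (6 + ((let u = 8 in (\v.4)) (\w.3)))
step 3: [let@1.0] (6 + ((\v.4) (\w.3)))
step 4: [beta@1] (6 + 4)
step 5: [delta@root] 10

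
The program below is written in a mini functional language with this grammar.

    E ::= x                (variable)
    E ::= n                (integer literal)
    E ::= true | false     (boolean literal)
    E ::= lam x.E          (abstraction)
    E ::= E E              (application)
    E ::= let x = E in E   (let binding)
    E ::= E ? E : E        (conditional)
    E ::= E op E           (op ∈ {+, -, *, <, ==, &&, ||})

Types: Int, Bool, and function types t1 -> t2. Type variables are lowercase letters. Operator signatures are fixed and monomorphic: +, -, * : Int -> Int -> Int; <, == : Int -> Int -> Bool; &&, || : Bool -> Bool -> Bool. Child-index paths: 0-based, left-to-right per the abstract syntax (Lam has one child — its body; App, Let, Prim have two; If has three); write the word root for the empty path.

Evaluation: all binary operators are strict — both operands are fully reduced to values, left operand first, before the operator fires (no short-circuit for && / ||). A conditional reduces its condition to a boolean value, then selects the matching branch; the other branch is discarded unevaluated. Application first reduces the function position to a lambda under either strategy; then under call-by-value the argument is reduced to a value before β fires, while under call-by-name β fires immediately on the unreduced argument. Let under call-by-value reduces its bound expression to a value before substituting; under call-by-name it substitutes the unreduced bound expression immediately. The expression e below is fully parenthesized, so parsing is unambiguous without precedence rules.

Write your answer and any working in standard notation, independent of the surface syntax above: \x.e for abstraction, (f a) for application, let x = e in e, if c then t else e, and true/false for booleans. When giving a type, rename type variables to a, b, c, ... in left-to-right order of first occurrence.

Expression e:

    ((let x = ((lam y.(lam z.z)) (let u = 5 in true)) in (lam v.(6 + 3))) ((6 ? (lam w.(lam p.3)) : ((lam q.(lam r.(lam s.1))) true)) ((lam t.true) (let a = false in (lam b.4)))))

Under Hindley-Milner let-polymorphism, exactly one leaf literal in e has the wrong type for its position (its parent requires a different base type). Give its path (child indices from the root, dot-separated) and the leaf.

Working:
z : b
\z._ : b -> b
\y._ : a -> b -> b
let u : Int
  unify a -> b -> b ~ Bool -> c
  unify a ~ Bool
  unify b -> b ~ c
_ _ : b -> b
let x : forall. b -> b
  unify Int ~ Int
  unify Int ~ Int
\v._ : d -> Int
  unify Int ~ Bool
  FAIL: mismatch Int ~ Bool

Answer: 1.0.0 : 6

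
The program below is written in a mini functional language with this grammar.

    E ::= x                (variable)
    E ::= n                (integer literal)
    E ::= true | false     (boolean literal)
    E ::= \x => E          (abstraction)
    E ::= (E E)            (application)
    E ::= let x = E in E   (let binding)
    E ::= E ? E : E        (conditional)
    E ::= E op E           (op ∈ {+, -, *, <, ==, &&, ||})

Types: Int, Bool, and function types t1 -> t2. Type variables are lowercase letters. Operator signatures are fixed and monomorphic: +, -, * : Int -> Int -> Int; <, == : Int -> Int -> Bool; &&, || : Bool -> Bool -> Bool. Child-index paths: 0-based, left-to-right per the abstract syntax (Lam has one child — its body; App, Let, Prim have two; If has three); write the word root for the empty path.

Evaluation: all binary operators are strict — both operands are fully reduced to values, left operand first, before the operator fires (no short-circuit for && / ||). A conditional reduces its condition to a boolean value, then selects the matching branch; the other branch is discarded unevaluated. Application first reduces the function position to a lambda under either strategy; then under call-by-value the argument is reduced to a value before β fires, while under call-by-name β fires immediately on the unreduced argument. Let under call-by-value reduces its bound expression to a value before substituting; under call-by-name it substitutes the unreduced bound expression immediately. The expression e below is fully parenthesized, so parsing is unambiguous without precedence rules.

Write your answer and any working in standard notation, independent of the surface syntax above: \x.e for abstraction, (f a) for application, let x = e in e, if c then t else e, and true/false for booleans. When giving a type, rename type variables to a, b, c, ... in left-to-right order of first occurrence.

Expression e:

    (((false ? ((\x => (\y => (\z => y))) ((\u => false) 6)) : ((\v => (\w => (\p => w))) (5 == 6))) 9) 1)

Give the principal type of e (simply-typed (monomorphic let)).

Derivation:
  unify Bool ~ Bool
y : b
\z._ : c -> b
\y._ : b -> c -> b
\x._ : a -> b -> c -> b
\u._ : d -> Bool
  unify d -> Bool ~ Int -> e
  unify d ~ Int
  unify Bool ~ e
_ _ : Bool
  unify a -> b -> c -> b ~ Bool -> f
  unify a ~ Bool
  unify b -> c -> b ~ f
_ _ : b -> c -> b
w : h
\p._ : i -> h
\w._ : h -> i -> h
\v._ : g -> h -> i -> h
  unify Int ~ Int
  unify Int ~ Int
  unify g -> h -> i -> h ~ Bool -> j
  unify g ~ Bool
  unify h -> i -> h ~ j
_ _ : h -> i -> h
  unify b -> c -> b ~ h -> i -> h
  unify b ~ h
  unify c -> h ~ i -> h
  unify c ~ i
  unify h ~ h
  unify h -> i -> h ~ Int -> k
  unify h ~ Int
  unify i -> Int ~ k
_ _ : i -> Int
  unify i -> Int ~ Int -> l
  unify i ~ Int
  unify Int ~ l
_ _ : Int

Answer: Int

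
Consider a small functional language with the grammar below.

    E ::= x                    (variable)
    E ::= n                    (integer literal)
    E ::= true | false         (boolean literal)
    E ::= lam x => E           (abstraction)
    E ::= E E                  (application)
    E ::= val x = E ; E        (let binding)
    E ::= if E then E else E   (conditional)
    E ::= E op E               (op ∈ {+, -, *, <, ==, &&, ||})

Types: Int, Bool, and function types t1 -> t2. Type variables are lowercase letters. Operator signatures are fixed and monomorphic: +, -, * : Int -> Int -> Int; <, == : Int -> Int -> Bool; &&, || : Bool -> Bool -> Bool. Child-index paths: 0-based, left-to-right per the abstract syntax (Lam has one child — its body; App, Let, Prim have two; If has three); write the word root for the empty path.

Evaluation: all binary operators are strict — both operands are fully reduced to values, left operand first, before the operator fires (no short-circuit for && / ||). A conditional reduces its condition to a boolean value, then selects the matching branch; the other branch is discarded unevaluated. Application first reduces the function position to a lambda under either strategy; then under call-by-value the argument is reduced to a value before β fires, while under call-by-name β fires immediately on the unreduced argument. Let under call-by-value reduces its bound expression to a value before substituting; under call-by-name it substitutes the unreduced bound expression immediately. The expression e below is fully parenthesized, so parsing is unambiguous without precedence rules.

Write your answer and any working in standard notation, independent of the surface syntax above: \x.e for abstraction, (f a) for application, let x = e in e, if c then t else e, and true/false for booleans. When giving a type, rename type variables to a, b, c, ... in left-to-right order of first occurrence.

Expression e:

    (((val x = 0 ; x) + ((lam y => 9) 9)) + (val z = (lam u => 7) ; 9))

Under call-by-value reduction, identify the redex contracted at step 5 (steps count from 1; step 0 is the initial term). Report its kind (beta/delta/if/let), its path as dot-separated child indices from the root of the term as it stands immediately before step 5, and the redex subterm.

Working:
step 0: (((let x = 0 in x) + ((\y.9) 9)) + (let z = (\u.7) in 9))
step 1: [let@0.0] ((0 + ((\y.9) 9)) + (let z = (\u.7) in 9))
step 2: [beta@0.1] ((0 + 9) + (let z = (\u.7) in 9))
step 3: [delta@0] (9 + (let z = (\u.7) in 9))
step 4: [let@1] (9 + 9)
step 5: [delta@root] 18

Answer: delta at root : (9 + 9)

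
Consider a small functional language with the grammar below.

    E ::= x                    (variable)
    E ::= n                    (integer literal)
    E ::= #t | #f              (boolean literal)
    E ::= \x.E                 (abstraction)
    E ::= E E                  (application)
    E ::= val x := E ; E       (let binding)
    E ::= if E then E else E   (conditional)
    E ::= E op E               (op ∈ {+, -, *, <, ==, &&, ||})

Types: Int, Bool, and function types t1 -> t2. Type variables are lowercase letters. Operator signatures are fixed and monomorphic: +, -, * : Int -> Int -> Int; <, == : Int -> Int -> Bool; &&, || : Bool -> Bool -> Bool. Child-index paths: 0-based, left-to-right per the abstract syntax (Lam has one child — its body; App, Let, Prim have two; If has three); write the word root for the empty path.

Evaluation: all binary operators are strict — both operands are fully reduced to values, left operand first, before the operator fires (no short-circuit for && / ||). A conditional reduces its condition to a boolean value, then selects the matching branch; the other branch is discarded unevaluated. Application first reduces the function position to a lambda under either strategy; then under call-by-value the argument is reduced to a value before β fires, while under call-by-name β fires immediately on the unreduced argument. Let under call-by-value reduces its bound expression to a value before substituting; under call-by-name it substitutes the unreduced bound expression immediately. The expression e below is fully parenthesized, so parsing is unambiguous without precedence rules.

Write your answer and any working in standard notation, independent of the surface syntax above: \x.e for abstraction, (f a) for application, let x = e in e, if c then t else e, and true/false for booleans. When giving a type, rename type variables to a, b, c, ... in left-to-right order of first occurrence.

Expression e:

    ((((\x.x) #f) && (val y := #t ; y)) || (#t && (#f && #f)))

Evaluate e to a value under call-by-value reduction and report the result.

Answer: false

Derivation:
step 0: ((((\x.x) false) && (let y = true in y)) || (true && (false && false)))
step 1: [beta@0.0] ((false && (let y = true in y)) || (true && (false && false)))
step 2: [let@0.1] ((false && true) || (true && (false && false)))
step 3: [delta@0] (false || (true && (false && false)))
step 4: [delta@1.1] (false || (true && false))
step 5: [delta@1] (false || false)
step 6: [delta@root] false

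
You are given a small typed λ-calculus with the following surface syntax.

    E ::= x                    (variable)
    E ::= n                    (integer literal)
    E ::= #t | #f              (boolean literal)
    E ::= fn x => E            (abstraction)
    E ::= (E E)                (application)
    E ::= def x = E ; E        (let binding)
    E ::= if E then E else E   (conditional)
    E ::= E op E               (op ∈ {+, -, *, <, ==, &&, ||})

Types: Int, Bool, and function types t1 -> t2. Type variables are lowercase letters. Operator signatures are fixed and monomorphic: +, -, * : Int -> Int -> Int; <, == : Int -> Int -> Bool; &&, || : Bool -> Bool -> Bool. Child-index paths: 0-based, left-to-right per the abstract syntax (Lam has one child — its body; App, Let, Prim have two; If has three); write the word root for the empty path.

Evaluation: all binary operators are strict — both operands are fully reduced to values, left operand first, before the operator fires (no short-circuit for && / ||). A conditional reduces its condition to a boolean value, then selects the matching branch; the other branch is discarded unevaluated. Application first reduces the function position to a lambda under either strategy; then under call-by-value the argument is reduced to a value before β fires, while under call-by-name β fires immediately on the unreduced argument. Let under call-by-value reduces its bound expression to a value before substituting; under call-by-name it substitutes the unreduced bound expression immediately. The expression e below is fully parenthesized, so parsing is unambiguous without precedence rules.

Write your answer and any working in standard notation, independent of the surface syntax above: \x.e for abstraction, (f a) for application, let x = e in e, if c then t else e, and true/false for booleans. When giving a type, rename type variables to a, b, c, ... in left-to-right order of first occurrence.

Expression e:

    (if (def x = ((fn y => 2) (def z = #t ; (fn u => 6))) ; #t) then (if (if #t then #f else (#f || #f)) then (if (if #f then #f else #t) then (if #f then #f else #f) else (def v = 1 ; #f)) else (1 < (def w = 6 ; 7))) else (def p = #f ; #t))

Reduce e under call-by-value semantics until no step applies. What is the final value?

Derivation:
step 0: (if (let x = ((\y.2) (let z = true in (\u.6))) in true) then (if (if true then false else (false || false)) then (if (if false then false else true) then (if false then false else false) else (let v = 1 in false)) else (1 < (let w = 6 in 7))) else (let p = false in true))
step 1: [let@0.0.1] (if (let x = ((\y.2) (\u.6)) in true) then (if (if true then false else (false || false)) then (if (if false then false else true) then (if false then false else false) else (let v = 1 in false)) else (1 < (let w = 6 in 7))) else (let p = false in true))
step 2: [beta@0.0] (if (let x = 2 in true) then (if (if true then false else (false || false)) then (if (if false then false else true) then (if false then false else false) else (let v = 1 in false)) else (1 < (let w = 6 in 7))) else (let p = false in true))
step 3: [let@0] (if true then (if (if true then false else (false || false)) then (if (if false then false else true) then (if false then false else false) else (let v = 1 in false)) else (1 < (let w = 6 in 7))) else (let p = false in true))
step 4: [if@root] (if (if true then false else (false || false)) then (if (if false then false else true) then (if false then false else false) else (let v = 1 in false)) else (1 < (let w = 6 in 7)))
step 5: [if@0] (if false then (if (if false then false else true) then (if false then false else false) else (let v = 1 in false)) else (1 < (let w = 6 in 7)))
step 6: [if@root] (1 < (let w = 6 in 7))
step 7: [let@1] (1 < 7)
step 8: [delta@root] true

Answer: true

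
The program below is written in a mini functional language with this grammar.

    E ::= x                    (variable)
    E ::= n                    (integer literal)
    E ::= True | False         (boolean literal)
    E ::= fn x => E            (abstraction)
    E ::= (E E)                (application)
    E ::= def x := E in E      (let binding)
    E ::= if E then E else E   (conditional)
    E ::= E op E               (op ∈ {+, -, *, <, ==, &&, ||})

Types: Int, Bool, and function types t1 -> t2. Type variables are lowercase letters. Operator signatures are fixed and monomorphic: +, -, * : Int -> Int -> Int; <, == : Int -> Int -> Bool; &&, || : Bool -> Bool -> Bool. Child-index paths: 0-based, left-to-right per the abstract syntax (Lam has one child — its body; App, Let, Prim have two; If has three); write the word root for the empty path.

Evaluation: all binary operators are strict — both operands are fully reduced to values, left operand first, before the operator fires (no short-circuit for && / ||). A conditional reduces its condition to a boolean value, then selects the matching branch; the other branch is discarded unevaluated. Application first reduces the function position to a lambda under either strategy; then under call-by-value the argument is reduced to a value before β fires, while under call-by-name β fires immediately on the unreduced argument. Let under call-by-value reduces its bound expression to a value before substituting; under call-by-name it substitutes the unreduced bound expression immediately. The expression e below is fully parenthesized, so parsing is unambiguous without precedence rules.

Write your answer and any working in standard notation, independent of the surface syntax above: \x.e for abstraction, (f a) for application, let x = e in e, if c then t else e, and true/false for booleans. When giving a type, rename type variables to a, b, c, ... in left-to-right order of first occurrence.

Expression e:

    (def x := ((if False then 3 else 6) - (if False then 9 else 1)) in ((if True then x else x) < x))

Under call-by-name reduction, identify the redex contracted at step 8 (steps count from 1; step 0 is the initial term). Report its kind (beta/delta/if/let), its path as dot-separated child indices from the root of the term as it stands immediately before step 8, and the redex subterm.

Answer: delta at 1 : (6 - 1)

Trace:
step 0: (let x = ((if false then 3 else 6) - (if false then 9 else 1)) in ((if true then x else x) < x))
step 1: [let@root] ((if true then ((if false then 3 else 6) - (if false then 9 else 1)) else ((if false then 3 else 6) - (if false then 9 else 1))) < ((if false then 3 else 6) - (if false then 9 else 1)))
step 2: [if@0] (((if false then 3 else 6) - (if false then 9 else 1)) < ((if false then 3 else 6) - (if false then 9 else 1)))
step 3: [if@0.0] ((6 - (if false then 9 else 1)) < ((if false then 3 else 6) - (if false then 9 else 1)))
step 4: [if@0.1] ((6 - 1) < ((if false then 3 else 6) - (if false then 9 else 1)))
step 5: [delta@0] (5 < ((if false then 3 else 6) - (if false then 9 else 1)))
step 6: [if@1.0] (5 < (6 - (if false then 9 else 1)))
step 7: [if@1.1] (5 < (6 - 1))
step 8: [delta@1] (5 < 5)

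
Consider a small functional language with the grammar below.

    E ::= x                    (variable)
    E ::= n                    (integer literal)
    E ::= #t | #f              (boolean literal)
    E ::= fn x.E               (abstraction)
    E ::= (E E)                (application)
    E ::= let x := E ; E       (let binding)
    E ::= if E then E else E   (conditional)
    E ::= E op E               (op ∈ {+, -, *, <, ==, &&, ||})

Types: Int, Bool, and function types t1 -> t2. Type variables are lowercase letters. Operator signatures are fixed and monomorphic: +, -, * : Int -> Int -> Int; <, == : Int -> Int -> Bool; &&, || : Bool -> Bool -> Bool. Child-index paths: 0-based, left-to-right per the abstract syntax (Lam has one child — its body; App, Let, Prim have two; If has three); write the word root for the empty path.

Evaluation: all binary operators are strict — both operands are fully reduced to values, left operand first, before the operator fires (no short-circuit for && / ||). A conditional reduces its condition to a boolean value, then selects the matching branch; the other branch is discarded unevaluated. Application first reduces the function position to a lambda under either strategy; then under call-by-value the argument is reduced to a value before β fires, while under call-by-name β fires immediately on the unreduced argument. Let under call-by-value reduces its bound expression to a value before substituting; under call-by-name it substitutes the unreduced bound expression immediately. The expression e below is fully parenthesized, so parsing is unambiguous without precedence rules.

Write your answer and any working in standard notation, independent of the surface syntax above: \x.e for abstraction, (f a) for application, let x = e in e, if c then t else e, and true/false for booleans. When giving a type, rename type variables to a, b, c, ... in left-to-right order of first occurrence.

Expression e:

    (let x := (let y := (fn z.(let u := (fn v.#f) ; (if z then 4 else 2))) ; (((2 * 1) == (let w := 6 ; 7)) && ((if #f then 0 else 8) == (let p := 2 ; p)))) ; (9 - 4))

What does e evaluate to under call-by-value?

Trace:
step 0: (let x = (let y = (\z.(let u = (\v.false) in (if z then 4 else 2))) in (((2 * 1) == (let w = 6 in 7)) && ((if false then 0 else 8) == (let p = 2 in p)))) in (9 - 4))
step 1: [let@0] (let x = (((2 * 1) == (let w = 6 in 7)) && ((if false then 0 else 8) == (let p = 2 in p))) in (9 - 4))
step 2: [delta@0.0.0] (let x = ((2 == (let w = 6 in 7)) && ((if false then 0 else 8) == (let p = 2 in p))) in (9 - 4))
step 3: [let@0.0.1] (let x = ((2 == 7) && ((if false then 0 else 8) == (let p = 2 in p))) in (9 - 4))
step 4: [delta@0.0] (let x = (false && ((if false then 0 else 8) == (let p = 2 in p))) in (9 - 4))
step 5: [if@0.1.0] (let x = (false && (8 == (let p = 2 in p))) in (9 - 4))
step 6: [let@0.1.1] (let x = (false && (8 == 2)) in (9 - 4))
step 7: [delta@0.1] (let x = (false && false) in (9 - 4))
step 8: [delta@0] (let x = false in (9 - 4))
step 9: [let@root] (9 - 4)
step 10: [delta@root] 5

Answer: 5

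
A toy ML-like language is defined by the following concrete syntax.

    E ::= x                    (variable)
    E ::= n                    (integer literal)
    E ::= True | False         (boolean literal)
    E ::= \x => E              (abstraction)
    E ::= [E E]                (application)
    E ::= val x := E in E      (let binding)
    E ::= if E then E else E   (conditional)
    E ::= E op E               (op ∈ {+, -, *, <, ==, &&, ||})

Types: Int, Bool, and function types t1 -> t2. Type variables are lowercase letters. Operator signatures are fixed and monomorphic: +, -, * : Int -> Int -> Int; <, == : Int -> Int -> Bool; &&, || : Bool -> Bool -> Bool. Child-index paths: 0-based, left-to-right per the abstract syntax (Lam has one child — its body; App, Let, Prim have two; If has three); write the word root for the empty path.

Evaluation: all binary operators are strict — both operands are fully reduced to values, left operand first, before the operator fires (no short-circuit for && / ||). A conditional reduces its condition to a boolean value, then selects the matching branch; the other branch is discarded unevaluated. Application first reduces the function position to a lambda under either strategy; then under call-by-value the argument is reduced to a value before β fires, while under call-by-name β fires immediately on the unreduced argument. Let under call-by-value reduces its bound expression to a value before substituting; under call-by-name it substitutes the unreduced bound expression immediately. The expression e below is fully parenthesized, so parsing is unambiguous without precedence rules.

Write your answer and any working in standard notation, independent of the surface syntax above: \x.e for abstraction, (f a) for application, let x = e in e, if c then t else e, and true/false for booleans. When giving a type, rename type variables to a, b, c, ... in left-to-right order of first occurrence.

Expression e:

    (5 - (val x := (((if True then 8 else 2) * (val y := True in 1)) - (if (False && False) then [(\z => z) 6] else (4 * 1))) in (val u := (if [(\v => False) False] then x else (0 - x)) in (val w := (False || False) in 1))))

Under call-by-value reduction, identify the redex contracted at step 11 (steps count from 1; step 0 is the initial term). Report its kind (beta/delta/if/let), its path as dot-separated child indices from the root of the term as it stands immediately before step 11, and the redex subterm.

Working:
step 0: (5 - (let x = (((if true then 8 else 2) * (let y = true in 1)) - (if (false && false) then ((\z.z) 6) else (4 * 1))) in (let u = (if ((\v.false) false) then x else (0 - x)) in (let w = (false || false) in 1))))
step 1: [if@1.0.0.0] (5 - (let x = ((8 * (let y = true in 1)) - (if (false && false) then ((\z.z) 6) else (4 * 1))) in (let u = (if ((\v.false) false) then x else (0 - x)) in (let w = (false || false) in 1))))
step 2: [let@1.0.0.1] (5 - (let x = ((8 * 1) - (if (false && false) then ((\z.z) 6) else (4 * 1))) in (let u = (if ((\v.false) false) then x else (0 - x)) in (let w = (false || false) in 1))))
step 3: [delta@1.0.0] (5 - (let x = (8 - (if (false && false) then ((\z.z) 6) else (4 * 1))) in (let u = (if ((\v.false) false) then x else (0 - x)) in (let w = (false || false) in 1))))
step 4: [delta@1.0.1.0] (5 - (let x = (8 - (if false then ((\z.z) 6) else (4 * 1))) in (let u = (if ((\v.false) false) then x else (0 - x)) in (let w = (false || false) in 1))))
step 5: [if@1.0.1] (5 - (let x = (8 - (4 * 1)) in (let u = (if ((\v.false) false) then x else (0 - x)) in (let w = (false || false) in 1))))
step 6: [delta@1.0.1] (5 - (let x = (8 - 4) in (let u = (if ((\v.false) false) then x else (0 - x)) in (let w = (false || false) in 1))))
step 7: [delta@1.0] (5 - (let x = 4 in (let u = (if ((\v.false) false) then x else (0 - x)) in (let w = (false || false) in 1))))
step 8: [let@1] (5 - (let u = (if ((\v.false) false) then 4 else (0 - 4)) in (let w = (false || false) in 1)))
step 9: [beta@1.0.0] (5 - (let u = (if false then 4 else (0 - 4)) in (let w = (false || false) in 1)))
step 10: [if@1.0] (5 - (let u = (0 - 4) in (let w = (false || false) in 1)))
step 11: [delta@1.0] (5 - (let u = -4 in (let w = (false || false) in 1)))

Answer: delta at 1.0 : (0 - 4)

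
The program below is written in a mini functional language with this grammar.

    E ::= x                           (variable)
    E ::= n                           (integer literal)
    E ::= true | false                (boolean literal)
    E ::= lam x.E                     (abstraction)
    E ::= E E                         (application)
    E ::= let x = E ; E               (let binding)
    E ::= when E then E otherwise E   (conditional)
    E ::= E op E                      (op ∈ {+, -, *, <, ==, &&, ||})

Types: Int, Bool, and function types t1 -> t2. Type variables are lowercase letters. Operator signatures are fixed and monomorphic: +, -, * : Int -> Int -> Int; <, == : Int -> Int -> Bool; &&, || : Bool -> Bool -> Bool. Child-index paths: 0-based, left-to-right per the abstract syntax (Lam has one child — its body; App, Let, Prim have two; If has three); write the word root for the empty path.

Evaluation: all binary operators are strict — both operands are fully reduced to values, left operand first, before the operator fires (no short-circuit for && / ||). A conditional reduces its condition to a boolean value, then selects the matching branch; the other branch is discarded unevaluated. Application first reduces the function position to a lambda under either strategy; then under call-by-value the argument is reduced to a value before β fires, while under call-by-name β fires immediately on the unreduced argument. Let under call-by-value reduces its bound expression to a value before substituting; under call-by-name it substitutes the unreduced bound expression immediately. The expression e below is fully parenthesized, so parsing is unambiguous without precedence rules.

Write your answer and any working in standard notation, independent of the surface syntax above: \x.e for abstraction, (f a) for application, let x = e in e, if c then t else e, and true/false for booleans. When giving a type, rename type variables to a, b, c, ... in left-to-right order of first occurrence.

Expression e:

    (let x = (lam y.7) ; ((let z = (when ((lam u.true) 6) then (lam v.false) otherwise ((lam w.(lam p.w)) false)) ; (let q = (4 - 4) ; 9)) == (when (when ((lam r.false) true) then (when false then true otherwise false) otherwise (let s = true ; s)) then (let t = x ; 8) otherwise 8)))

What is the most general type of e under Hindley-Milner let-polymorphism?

Working:
\y._ : a -> Int
let x : forall. a -> Int
\u._ : b -> Bool
  unify b -> Bool ~ Int -> c
  unify b ~ Int
  unify Bool ~ c
_ _ : Bool
  unify Bool ~ Bool
\v._ : d -> Bool
w : e
\p._ : f -> e
\w._ : e -> f -> e
  unify e -> f -> e ~ Bool -> g
  unify e ~ Bool
  unify f -> Bool ~ g
_ _ : f -> Bool
  unify d -> Bool ~ f -> Bool
  unify d ~ f
  unify Bool ~ Bool
let z : forall. f -> Bool
  unify Int ~ Int
  unify Int ~ Int
let q : Int
  unify Int ~ Int
\r._ : h -> Bool
  unify h -> Bool ~ Bool -> i
  unify h ~ Bool
  unify Bool ~ i
_ _ : Bool
  unify Bool ~ Bool
  unify Bool ~ Bool
  unify Bool ~ Bool
let s : Bool
s : Bool
  unify Bool ~ Bool
  unify Bool ~ Bool
x : j -> Int
let t : forall. j -> Int
  unify Int ~ Int
  unify Int ~ Int

Answer: Bool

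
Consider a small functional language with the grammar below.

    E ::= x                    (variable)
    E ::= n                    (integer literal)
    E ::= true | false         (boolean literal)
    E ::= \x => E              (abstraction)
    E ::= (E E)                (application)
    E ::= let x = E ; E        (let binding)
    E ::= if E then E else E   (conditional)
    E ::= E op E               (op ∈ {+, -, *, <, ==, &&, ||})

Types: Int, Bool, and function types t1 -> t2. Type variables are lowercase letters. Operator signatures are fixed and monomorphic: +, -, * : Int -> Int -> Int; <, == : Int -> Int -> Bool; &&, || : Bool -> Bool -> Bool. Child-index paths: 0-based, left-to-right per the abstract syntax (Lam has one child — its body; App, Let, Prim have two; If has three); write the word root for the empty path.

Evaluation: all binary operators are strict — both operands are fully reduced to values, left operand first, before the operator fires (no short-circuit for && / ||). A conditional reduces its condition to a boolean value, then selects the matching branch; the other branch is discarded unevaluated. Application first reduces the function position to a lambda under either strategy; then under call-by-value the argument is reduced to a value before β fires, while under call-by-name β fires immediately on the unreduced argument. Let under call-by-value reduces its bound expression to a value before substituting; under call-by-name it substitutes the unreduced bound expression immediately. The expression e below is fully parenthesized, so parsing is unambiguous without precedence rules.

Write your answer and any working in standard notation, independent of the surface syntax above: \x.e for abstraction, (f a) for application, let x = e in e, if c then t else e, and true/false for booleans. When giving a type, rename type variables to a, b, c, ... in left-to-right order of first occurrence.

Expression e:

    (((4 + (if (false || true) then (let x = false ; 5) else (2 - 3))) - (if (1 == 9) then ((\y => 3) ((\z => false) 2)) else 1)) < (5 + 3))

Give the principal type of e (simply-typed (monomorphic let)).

Answer: Bool

Working:
  unify Int ~ Int
  unify Bool ~ Bool
  unify Bool ~ Bool
  unify Bool ~ Bool
let x : Bool
  unify Int ~ Int
  unify Int ~ Int
  unify Int ~ Int
  unify Int ~ Int
  unify Int ~ Int
  unify Int ~ Int
  unify Int ~ Int
  unify Bool ~ Bool
\y._ : a -> Int
\z._ : b -> Bool
  unify b -> Bool ~ Int -> c
  unify b ~ Int
  unify Bool ~ c
_ _ : Bool
  unify a -> Int ~ Bool -> d
  unify a ~ Bool
  unify Int ~ d
_ _ : Int
  unify Int ~ Int
  unify Int ~ Int
  unify Int ~ Int
  unify Int ~ Int
  unify Int ~ Int
  unify Int ~ Int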